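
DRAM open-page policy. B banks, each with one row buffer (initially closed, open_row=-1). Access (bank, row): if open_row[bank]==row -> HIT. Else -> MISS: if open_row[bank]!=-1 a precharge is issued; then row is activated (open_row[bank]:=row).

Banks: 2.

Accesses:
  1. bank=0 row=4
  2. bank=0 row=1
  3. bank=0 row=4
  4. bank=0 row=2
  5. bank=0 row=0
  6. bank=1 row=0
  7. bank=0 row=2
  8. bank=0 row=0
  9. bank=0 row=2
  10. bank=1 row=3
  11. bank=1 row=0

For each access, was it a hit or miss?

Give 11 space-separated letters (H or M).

Acc 1: bank0 row4 -> MISS (open row4); precharges=0
Acc 2: bank0 row1 -> MISS (open row1); precharges=1
Acc 3: bank0 row4 -> MISS (open row4); precharges=2
Acc 4: bank0 row2 -> MISS (open row2); precharges=3
Acc 5: bank0 row0 -> MISS (open row0); precharges=4
Acc 6: bank1 row0 -> MISS (open row0); precharges=4
Acc 7: bank0 row2 -> MISS (open row2); precharges=5
Acc 8: bank0 row0 -> MISS (open row0); precharges=6
Acc 9: bank0 row2 -> MISS (open row2); precharges=7
Acc 10: bank1 row3 -> MISS (open row3); precharges=8
Acc 11: bank1 row0 -> MISS (open row0); precharges=9

Answer: M M M M M M M M M M M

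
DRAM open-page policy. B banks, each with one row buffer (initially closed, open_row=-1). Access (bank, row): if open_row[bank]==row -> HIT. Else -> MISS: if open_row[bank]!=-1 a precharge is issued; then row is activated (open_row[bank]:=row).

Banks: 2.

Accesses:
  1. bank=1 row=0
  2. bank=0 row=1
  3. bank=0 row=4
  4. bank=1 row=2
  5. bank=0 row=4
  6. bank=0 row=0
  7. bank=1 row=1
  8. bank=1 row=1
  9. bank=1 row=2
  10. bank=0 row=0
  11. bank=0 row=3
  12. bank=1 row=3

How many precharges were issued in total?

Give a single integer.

Acc 1: bank1 row0 -> MISS (open row0); precharges=0
Acc 2: bank0 row1 -> MISS (open row1); precharges=0
Acc 3: bank0 row4 -> MISS (open row4); precharges=1
Acc 4: bank1 row2 -> MISS (open row2); precharges=2
Acc 5: bank0 row4 -> HIT
Acc 6: bank0 row0 -> MISS (open row0); precharges=3
Acc 7: bank1 row1 -> MISS (open row1); precharges=4
Acc 8: bank1 row1 -> HIT
Acc 9: bank1 row2 -> MISS (open row2); precharges=5
Acc 10: bank0 row0 -> HIT
Acc 11: bank0 row3 -> MISS (open row3); precharges=6
Acc 12: bank1 row3 -> MISS (open row3); precharges=7

Answer: 7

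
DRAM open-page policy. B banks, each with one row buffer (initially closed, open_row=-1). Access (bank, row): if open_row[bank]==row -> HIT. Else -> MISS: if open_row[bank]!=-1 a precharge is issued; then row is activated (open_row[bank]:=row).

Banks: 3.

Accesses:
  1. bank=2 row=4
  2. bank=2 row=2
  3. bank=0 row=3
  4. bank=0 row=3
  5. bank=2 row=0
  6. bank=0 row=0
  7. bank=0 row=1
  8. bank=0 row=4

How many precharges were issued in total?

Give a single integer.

Answer: 5

Derivation:
Acc 1: bank2 row4 -> MISS (open row4); precharges=0
Acc 2: bank2 row2 -> MISS (open row2); precharges=1
Acc 3: bank0 row3 -> MISS (open row3); precharges=1
Acc 4: bank0 row3 -> HIT
Acc 5: bank2 row0 -> MISS (open row0); precharges=2
Acc 6: bank0 row0 -> MISS (open row0); precharges=3
Acc 7: bank0 row1 -> MISS (open row1); precharges=4
Acc 8: bank0 row4 -> MISS (open row4); precharges=5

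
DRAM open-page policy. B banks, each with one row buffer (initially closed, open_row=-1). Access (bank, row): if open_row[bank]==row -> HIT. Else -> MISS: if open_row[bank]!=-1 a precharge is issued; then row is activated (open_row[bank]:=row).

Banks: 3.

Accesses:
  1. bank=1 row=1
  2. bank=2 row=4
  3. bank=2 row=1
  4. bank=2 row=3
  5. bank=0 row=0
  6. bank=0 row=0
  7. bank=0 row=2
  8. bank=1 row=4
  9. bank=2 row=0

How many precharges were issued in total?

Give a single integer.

Answer: 5

Derivation:
Acc 1: bank1 row1 -> MISS (open row1); precharges=0
Acc 2: bank2 row4 -> MISS (open row4); precharges=0
Acc 3: bank2 row1 -> MISS (open row1); precharges=1
Acc 4: bank2 row3 -> MISS (open row3); precharges=2
Acc 5: bank0 row0 -> MISS (open row0); precharges=2
Acc 6: bank0 row0 -> HIT
Acc 7: bank0 row2 -> MISS (open row2); precharges=3
Acc 8: bank1 row4 -> MISS (open row4); precharges=4
Acc 9: bank2 row0 -> MISS (open row0); precharges=5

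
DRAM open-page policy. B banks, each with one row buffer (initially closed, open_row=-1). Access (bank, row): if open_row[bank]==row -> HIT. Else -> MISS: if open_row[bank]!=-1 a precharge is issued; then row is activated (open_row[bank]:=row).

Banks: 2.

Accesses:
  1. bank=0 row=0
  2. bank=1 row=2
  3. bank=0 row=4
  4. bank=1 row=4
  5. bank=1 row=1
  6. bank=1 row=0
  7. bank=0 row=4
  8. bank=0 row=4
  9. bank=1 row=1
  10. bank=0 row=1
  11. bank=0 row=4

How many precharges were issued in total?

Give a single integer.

Acc 1: bank0 row0 -> MISS (open row0); precharges=0
Acc 2: bank1 row2 -> MISS (open row2); precharges=0
Acc 3: bank0 row4 -> MISS (open row4); precharges=1
Acc 4: bank1 row4 -> MISS (open row4); precharges=2
Acc 5: bank1 row1 -> MISS (open row1); precharges=3
Acc 6: bank1 row0 -> MISS (open row0); precharges=4
Acc 7: bank0 row4 -> HIT
Acc 8: bank0 row4 -> HIT
Acc 9: bank1 row1 -> MISS (open row1); precharges=5
Acc 10: bank0 row1 -> MISS (open row1); precharges=6
Acc 11: bank0 row4 -> MISS (open row4); precharges=7

Answer: 7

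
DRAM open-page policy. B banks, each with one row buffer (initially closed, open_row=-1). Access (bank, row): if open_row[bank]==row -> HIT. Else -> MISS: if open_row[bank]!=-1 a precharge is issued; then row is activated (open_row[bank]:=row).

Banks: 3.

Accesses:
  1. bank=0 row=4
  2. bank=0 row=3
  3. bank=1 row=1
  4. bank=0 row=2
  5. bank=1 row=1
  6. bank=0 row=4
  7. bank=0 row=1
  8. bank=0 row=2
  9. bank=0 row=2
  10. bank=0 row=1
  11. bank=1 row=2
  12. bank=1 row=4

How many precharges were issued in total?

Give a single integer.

Answer: 8

Derivation:
Acc 1: bank0 row4 -> MISS (open row4); precharges=0
Acc 2: bank0 row3 -> MISS (open row3); precharges=1
Acc 3: bank1 row1 -> MISS (open row1); precharges=1
Acc 4: bank0 row2 -> MISS (open row2); precharges=2
Acc 5: bank1 row1 -> HIT
Acc 6: bank0 row4 -> MISS (open row4); precharges=3
Acc 7: bank0 row1 -> MISS (open row1); precharges=4
Acc 8: bank0 row2 -> MISS (open row2); precharges=5
Acc 9: bank0 row2 -> HIT
Acc 10: bank0 row1 -> MISS (open row1); precharges=6
Acc 11: bank1 row2 -> MISS (open row2); precharges=7
Acc 12: bank1 row4 -> MISS (open row4); precharges=8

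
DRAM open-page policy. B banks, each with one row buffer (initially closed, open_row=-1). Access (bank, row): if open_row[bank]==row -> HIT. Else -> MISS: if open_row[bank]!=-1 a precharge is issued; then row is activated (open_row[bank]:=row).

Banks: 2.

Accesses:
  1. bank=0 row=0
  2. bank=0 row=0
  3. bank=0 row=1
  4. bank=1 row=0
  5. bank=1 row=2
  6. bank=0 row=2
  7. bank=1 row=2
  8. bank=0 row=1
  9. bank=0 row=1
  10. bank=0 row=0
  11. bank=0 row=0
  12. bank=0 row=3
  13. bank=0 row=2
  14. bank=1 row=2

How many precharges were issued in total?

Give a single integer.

Acc 1: bank0 row0 -> MISS (open row0); precharges=0
Acc 2: bank0 row0 -> HIT
Acc 3: bank0 row1 -> MISS (open row1); precharges=1
Acc 4: bank1 row0 -> MISS (open row0); precharges=1
Acc 5: bank1 row2 -> MISS (open row2); precharges=2
Acc 6: bank0 row2 -> MISS (open row2); precharges=3
Acc 7: bank1 row2 -> HIT
Acc 8: bank0 row1 -> MISS (open row1); precharges=4
Acc 9: bank0 row1 -> HIT
Acc 10: bank0 row0 -> MISS (open row0); precharges=5
Acc 11: bank0 row0 -> HIT
Acc 12: bank0 row3 -> MISS (open row3); precharges=6
Acc 13: bank0 row2 -> MISS (open row2); precharges=7
Acc 14: bank1 row2 -> HIT

Answer: 7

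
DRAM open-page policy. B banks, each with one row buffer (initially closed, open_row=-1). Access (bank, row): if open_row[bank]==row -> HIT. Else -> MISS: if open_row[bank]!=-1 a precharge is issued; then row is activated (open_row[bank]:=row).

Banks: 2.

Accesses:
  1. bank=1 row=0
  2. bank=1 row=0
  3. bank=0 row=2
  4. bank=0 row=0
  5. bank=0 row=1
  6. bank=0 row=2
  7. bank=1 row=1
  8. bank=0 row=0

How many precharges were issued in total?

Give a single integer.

Acc 1: bank1 row0 -> MISS (open row0); precharges=0
Acc 2: bank1 row0 -> HIT
Acc 3: bank0 row2 -> MISS (open row2); precharges=0
Acc 4: bank0 row0 -> MISS (open row0); precharges=1
Acc 5: bank0 row1 -> MISS (open row1); precharges=2
Acc 6: bank0 row2 -> MISS (open row2); precharges=3
Acc 7: bank1 row1 -> MISS (open row1); precharges=4
Acc 8: bank0 row0 -> MISS (open row0); precharges=5

Answer: 5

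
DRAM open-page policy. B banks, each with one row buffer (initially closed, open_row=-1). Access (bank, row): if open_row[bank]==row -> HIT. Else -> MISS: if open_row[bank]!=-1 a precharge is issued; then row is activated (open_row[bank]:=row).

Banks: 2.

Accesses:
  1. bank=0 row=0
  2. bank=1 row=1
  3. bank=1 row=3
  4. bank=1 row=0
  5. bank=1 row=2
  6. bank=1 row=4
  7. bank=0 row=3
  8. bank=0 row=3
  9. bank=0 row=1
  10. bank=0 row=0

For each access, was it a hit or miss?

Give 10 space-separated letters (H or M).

Answer: M M M M M M M H M M

Derivation:
Acc 1: bank0 row0 -> MISS (open row0); precharges=0
Acc 2: bank1 row1 -> MISS (open row1); precharges=0
Acc 3: bank1 row3 -> MISS (open row3); precharges=1
Acc 4: bank1 row0 -> MISS (open row0); precharges=2
Acc 5: bank1 row2 -> MISS (open row2); precharges=3
Acc 6: bank1 row4 -> MISS (open row4); precharges=4
Acc 7: bank0 row3 -> MISS (open row3); precharges=5
Acc 8: bank0 row3 -> HIT
Acc 9: bank0 row1 -> MISS (open row1); precharges=6
Acc 10: bank0 row0 -> MISS (open row0); precharges=7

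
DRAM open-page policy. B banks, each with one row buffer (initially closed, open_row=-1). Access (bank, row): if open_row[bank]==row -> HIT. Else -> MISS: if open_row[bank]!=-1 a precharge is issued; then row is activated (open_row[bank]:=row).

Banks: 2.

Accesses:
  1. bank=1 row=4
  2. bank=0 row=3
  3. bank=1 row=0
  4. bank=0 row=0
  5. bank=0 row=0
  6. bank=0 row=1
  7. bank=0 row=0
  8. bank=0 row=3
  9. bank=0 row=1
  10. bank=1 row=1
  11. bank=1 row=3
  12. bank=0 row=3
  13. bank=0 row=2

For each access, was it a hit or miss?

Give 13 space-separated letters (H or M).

Answer: M M M M H M M M M M M M M

Derivation:
Acc 1: bank1 row4 -> MISS (open row4); precharges=0
Acc 2: bank0 row3 -> MISS (open row3); precharges=0
Acc 3: bank1 row0 -> MISS (open row0); precharges=1
Acc 4: bank0 row0 -> MISS (open row0); precharges=2
Acc 5: bank0 row0 -> HIT
Acc 6: bank0 row1 -> MISS (open row1); precharges=3
Acc 7: bank0 row0 -> MISS (open row0); precharges=4
Acc 8: bank0 row3 -> MISS (open row3); precharges=5
Acc 9: bank0 row1 -> MISS (open row1); precharges=6
Acc 10: bank1 row1 -> MISS (open row1); precharges=7
Acc 11: bank1 row3 -> MISS (open row3); precharges=8
Acc 12: bank0 row3 -> MISS (open row3); precharges=9
Acc 13: bank0 row2 -> MISS (open row2); precharges=10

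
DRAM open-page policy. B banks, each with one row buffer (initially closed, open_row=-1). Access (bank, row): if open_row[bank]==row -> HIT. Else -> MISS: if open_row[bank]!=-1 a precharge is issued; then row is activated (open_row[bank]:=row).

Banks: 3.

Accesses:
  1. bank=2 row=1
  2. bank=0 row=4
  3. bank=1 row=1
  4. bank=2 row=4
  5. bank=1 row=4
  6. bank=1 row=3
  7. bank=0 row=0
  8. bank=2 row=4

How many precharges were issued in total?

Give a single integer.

Answer: 4

Derivation:
Acc 1: bank2 row1 -> MISS (open row1); precharges=0
Acc 2: bank0 row4 -> MISS (open row4); precharges=0
Acc 3: bank1 row1 -> MISS (open row1); precharges=0
Acc 4: bank2 row4 -> MISS (open row4); precharges=1
Acc 5: bank1 row4 -> MISS (open row4); precharges=2
Acc 6: bank1 row3 -> MISS (open row3); precharges=3
Acc 7: bank0 row0 -> MISS (open row0); precharges=4
Acc 8: bank2 row4 -> HIT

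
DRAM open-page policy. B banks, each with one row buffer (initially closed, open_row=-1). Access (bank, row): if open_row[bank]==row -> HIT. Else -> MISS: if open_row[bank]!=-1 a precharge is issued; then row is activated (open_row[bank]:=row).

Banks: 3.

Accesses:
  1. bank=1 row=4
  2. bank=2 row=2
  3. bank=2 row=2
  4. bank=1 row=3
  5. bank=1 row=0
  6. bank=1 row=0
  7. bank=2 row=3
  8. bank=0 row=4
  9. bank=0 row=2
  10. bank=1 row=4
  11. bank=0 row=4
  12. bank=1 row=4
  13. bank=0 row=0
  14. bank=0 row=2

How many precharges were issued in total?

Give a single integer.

Acc 1: bank1 row4 -> MISS (open row4); precharges=0
Acc 2: bank2 row2 -> MISS (open row2); precharges=0
Acc 3: bank2 row2 -> HIT
Acc 4: bank1 row3 -> MISS (open row3); precharges=1
Acc 5: bank1 row0 -> MISS (open row0); precharges=2
Acc 6: bank1 row0 -> HIT
Acc 7: bank2 row3 -> MISS (open row3); precharges=3
Acc 8: bank0 row4 -> MISS (open row4); precharges=3
Acc 9: bank0 row2 -> MISS (open row2); precharges=4
Acc 10: bank1 row4 -> MISS (open row4); precharges=5
Acc 11: bank0 row4 -> MISS (open row4); precharges=6
Acc 12: bank1 row4 -> HIT
Acc 13: bank0 row0 -> MISS (open row0); precharges=7
Acc 14: bank0 row2 -> MISS (open row2); precharges=8

Answer: 8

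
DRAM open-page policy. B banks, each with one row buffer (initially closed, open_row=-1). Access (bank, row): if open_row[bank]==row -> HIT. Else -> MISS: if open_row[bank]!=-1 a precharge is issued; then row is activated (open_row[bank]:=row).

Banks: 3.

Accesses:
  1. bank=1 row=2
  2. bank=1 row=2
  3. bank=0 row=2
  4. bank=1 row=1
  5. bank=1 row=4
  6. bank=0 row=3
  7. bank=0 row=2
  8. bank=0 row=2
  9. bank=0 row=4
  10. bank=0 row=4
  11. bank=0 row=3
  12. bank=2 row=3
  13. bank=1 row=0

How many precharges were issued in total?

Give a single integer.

Answer: 7

Derivation:
Acc 1: bank1 row2 -> MISS (open row2); precharges=0
Acc 2: bank1 row2 -> HIT
Acc 3: bank0 row2 -> MISS (open row2); precharges=0
Acc 4: bank1 row1 -> MISS (open row1); precharges=1
Acc 5: bank1 row4 -> MISS (open row4); precharges=2
Acc 6: bank0 row3 -> MISS (open row3); precharges=3
Acc 7: bank0 row2 -> MISS (open row2); precharges=4
Acc 8: bank0 row2 -> HIT
Acc 9: bank0 row4 -> MISS (open row4); precharges=5
Acc 10: bank0 row4 -> HIT
Acc 11: bank0 row3 -> MISS (open row3); precharges=6
Acc 12: bank2 row3 -> MISS (open row3); precharges=6
Acc 13: bank1 row0 -> MISS (open row0); precharges=7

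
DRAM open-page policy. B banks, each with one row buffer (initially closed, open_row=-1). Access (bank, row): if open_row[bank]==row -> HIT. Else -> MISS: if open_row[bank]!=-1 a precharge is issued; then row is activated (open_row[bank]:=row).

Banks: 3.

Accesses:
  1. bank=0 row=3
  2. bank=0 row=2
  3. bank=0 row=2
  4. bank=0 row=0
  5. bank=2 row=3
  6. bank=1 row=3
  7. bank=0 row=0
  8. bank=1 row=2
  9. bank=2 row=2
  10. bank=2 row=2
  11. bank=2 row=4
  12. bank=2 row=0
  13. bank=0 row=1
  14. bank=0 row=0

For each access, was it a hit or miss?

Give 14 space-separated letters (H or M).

Answer: M M H M M M H M M H M M M M

Derivation:
Acc 1: bank0 row3 -> MISS (open row3); precharges=0
Acc 2: bank0 row2 -> MISS (open row2); precharges=1
Acc 3: bank0 row2 -> HIT
Acc 4: bank0 row0 -> MISS (open row0); precharges=2
Acc 5: bank2 row3 -> MISS (open row3); precharges=2
Acc 6: bank1 row3 -> MISS (open row3); precharges=2
Acc 7: bank0 row0 -> HIT
Acc 8: bank1 row2 -> MISS (open row2); precharges=3
Acc 9: bank2 row2 -> MISS (open row2); precharges=4
Acc 10: bank2 row2 -> HIT
Acc 11: bank2 row4 -> MISS (open row4); precharges=5
Acc 12: bank2 row0 -> MISS (open row0); precharges=6
Acc 13: bank0 row1 -> MISS (open row1); precharges=7
Acc 14: bank0 row0 -> MISS (open row0); precharges=8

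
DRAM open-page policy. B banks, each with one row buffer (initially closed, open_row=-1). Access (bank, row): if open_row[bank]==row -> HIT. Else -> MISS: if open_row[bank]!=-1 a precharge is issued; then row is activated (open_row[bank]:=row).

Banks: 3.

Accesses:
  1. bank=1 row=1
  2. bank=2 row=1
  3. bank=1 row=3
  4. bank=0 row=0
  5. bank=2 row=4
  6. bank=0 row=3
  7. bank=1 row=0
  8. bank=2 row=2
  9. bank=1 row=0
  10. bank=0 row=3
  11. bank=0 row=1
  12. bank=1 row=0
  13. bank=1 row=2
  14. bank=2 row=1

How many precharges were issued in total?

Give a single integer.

Acc 1: bank1 row1 -> MISS (open row1); precharges=0
Acc 2: bank2 row1 -> MISS (open row1); precharges=0
Acc 3: bank1 row3 -> MISS (open row3); precharges=1
Acc 4: bank0 row0 -> MISS (open row0); precharges=1
Acc 5: bank2 row4 -> MISS (open row4); precharges=2
Acc 6: bank0 row3 -> MISS (open row3); precharges=3
Acc 7: bank1 row0 -> MISS (open row0); precharges=4
Acc 8: bank2 row2 -> MISS (open row2); precharges=5
Acc 9: bank1 row0 -> HIT
Acc 10: bank0 row3 -> HIT
Acc 11: bank0 row1 -> MISS (open row1); precharges=6
Acc 12: bank1 row0 -> HIT
Acc 13: bank1 row2 -> MISS (open row2); precharges=7
Acc 14: bank2 row1 -> MISS (open row1); precharges=8

Answer: 8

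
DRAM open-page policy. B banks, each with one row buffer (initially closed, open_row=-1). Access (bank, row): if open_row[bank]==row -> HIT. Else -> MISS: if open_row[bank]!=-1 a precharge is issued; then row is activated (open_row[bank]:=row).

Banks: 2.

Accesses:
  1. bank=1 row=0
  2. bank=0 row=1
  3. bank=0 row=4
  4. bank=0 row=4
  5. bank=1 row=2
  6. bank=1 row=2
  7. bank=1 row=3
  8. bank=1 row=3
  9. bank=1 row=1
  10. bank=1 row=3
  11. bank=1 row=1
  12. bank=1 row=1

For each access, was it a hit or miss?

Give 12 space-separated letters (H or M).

Answer: M M M H M H M H M M M H

Derivation:
Acc 1: bank1 row0 -> MISS (open row0); precharges=0
Acc 2: bank0 row1 -> MISS (open row1); precharges=0
Acc 3: bank0 row4 -> MISS (open row4); precharges=1
Acc 4: bank0 row4 -> HIT
Acc 5: bank1 row2 -> MISS (open row2); precharges=2
Acc 6: bank1 row2 -> HIT
Acc 7: bank1 row3 -> MISS (open row3); precharges=3
Acc 8: bank1 row3 -> HIT
Acc 9: bank1 row1 -> MISS (open row1); precharges=4
Acc 10: bank1 row3 -> MISS (open row3); precharges=5
Acc 11: bank1 row1 -> MISS (open row1); precharges=6
Acc 12: bank1 row1 -> HIT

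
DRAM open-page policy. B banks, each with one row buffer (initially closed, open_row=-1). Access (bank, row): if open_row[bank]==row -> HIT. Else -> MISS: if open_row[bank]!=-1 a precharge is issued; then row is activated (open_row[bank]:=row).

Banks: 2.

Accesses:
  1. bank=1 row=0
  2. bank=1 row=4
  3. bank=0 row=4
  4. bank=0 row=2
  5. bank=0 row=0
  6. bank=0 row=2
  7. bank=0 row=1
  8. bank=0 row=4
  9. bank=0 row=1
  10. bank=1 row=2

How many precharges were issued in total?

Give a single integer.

Acc 1: bank1 row0 -> MISS (open row0); precharges=0
Acc 2: bank1 row4 -> MISS (open row4); precharges=1
Acc 3: bank0 row4 -> MISS (open row4); precharges=1
Acc 4: bank0 row2 -> MISS (open row2); precharges=2
Acc 5: bank0 row0 -> MISS (open row0); precharges=3
Acc 6: bank0 row2 -> MISS (open row2); precharges=4
Acc 7: bank0 row1 -> MISS (open row1); precharges=5
Acc 8: bank0 row4 -> MISS (open row4); precharges=6
Acc 9: bank0 row1 -> MISS (open row1); precharges=7
Acc 10: bank1 row2 -> MISS (open row2); precharges=8

Answer: 8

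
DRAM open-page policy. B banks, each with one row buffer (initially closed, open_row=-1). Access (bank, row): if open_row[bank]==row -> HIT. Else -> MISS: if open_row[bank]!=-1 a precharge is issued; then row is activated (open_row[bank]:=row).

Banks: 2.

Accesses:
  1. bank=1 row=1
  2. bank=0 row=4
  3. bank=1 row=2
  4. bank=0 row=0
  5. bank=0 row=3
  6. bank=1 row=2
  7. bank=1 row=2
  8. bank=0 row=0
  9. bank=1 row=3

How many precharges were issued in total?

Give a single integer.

Acc 1: bank1 row1 -> MISS (open row1); precharges=0
Acc 2: bank0 row4 -> MISS (open row4); precharges=0
Acc 3: bank1 row2 -> MISS (open row2); precharges=1
Acc 4: bank0 row0 -> MISS (open row0); precharges=2
Acc 5: bank0 row3 -> MISS (open row3); precharges=3
Acc 6: bank1 row2 -> HIT
Acc 7: bank1 row2 -> HIT
Acc 8: bank0 row0 -> MISS (open row0); precharges=4
Acc 9: bank1 row3 -> MISS (open row3); precharges=5

Answer: 5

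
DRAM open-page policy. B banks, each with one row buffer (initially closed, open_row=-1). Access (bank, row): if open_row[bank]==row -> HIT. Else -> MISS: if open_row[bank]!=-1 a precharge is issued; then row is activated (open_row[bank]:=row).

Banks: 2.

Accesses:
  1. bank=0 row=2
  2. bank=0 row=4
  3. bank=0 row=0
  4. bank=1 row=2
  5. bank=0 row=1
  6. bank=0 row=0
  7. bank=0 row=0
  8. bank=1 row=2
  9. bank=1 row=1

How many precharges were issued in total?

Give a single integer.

Answer: 5

Derivation:
Acc 1: bank0 row2 -> MISS (open row2); precharges=0
Acc 2: bank0 row4 -> MISS (open row4); precharges=1
Acc 3: bank0 row0 -> MISS (open row0); precharges=2
Acc 4: bank1 row2 -> MISS (open row2); precharges=2
Acc 5: bank0 row1 -> MISS (open row1); precharges=3
Acc 6: bank0 row0 -> MISS (open row0); precharges=4
Acc 7: bank0 row0 -> HIT
Acc 8: bank1 row2 -> HIT
Acc 9: bank1 row1 -> MISS (open row1); precharges=5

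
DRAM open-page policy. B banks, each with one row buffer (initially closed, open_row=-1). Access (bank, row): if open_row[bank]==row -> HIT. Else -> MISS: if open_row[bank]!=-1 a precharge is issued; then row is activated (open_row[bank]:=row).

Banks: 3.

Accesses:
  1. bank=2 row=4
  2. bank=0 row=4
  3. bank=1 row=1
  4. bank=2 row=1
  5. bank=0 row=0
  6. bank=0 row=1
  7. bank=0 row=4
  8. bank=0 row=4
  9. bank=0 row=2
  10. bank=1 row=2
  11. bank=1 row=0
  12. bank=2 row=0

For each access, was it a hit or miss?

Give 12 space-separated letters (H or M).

Acc 1: bank2 row4 -> MISS (open row4); precharges=0
Acc 2: bank0 row4 -> MISS (open row4); precharges=0
Acc 3: bank1 row1 -> MISS (open row1); precharges=0
Acc 4: bank2 row1 -> MISS (open row1); precharges=1
Acc 5: bank0 row0 -> MISS (open row0); precharges=2
Acc 6: bank0 row1 -> MISS (open row1); precharges=3
Acc 7: bank0 row4 -> MISS (open row4); precharges=4
Acc 8: bank0 row4 -> HIT
Acc 9: bank0 row2 -> MISS (open row2); precharges=5
Acc 10: bank1 row2 -> MISS (open row2); precharges=6
Acc 11: bank1 row0 -> MISS (open row0); precharges=7
Acc 12: bank2 row0 -> MISS (open row0); precharges=8

Answer: M M M M M M M H M M M M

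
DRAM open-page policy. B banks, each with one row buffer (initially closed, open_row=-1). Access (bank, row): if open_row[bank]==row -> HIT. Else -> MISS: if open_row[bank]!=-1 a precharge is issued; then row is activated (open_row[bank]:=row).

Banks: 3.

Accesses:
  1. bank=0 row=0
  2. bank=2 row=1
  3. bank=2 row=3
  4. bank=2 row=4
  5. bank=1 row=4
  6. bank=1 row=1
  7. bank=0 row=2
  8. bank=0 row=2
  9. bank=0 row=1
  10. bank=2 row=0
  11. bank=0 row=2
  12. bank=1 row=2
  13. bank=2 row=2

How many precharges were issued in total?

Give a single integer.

Acc 1: bank0 row0 -> MISS (open row0); precharges=0
Acc 2: bank2 row1 -> MISS (open row1); precharges=0
Acc 3: bank2 row3 -> MISS (open row3); precharges=1
Acc 4: bank2 row4 -> MISS (open row4); precharges=2
Acc 5: bank1 row4 -> MISS (open row4); precharges=2
Acc 6: bank1 row1 -> MISS (open row1); precharges=3
Acc 7: bank0 row2 -> MISS (open row2); precharges=4
Acc 8: bank0 row2 -> HIT
Acc 9: bank0 row1 -> MISS (open row1); precharges=5
Acc 10: bank2 row0 -> MISS (open row0); precharges=6
Acc 11: bank0 row2 -> MISS (open row2); precharges=7
Acc 12: bank1 row2 -> MISS (open row2); precharges=8
Acc 13: bank2 row2 -> MISS (open row2); precharges=9

Answer: 9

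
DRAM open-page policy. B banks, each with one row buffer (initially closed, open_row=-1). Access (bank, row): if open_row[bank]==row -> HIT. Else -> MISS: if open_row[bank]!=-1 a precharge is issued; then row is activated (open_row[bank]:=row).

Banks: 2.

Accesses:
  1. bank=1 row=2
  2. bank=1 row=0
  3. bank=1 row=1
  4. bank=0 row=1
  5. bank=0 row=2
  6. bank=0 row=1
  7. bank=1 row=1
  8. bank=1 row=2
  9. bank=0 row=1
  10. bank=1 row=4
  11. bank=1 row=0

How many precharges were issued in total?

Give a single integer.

Acc 1: bank1 row2 -> MISS (open row2); precharges=0
Acc 2: bank1 row0 -> MISS (open row0); precharges=1
Acc 3: bank1 row1 -> MISS (open row1); precharges=2
Acc 4: bank0 row1 -> MISS (open row1); precharges=2
Acc 5: bank0 row2 -> MISS (open row2); precharges=3
Acc 6: bank0 row1 -> MISS (open row1); precharges=4
Acc 7: bank1 row1 -> HIT
Acc 8: bank1 row2 -> MISS (open row2); precharges=5
Acc 9: bank0 row1 -> HIT
Acc 10: bank1 row4 -> MISS (open row4); precharges=6
Acc 11: bank1 row0 -> MISS (open row0); precharges=7

Answer: 7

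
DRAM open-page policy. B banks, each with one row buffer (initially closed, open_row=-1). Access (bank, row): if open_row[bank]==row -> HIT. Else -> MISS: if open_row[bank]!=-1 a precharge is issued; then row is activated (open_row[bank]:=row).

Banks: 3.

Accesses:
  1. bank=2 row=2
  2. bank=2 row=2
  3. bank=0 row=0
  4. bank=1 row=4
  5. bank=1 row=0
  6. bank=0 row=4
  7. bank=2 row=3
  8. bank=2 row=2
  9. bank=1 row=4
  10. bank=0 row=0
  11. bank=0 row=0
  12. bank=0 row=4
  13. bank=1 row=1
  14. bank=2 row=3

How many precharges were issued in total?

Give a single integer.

Answer: 9

Derivation:
Acc 1: bank2 row2 -> MISS (open row2); precharges=0
Acc 2: bank2 row2 -> HIT
Acc 3: bank0 row0 -> MISS (open row0); precharges=0
Acc 4: bank1 row4 -> MISS (open row4); precharges=0
Acc 5: bank1 row0 -> MISS (open row0); precharges=1
Acc 6: bank0 row4 -> MISS (open row4); precharges=2
Acc 7: bank2 row3 -> MISS (open row3); precharges=3
Acc 8: bank2 row2 -> MISS (open row2); precharges=4
Acc 9: bank1 row4 -> MISS (open row4); precharges=5
Acc 10: bank0 row0 -> MISS (open row0); precharges=6
Acc 11: bank0 row0 -> HIT
Acc 12: bank0 row4 -> MISS (open row4); precharges=7
Acc 13: bank1 row1 -> MISS (open row1); precharges=8
Acc 14: bank2 row3 -> MISS (open row3); precharges=9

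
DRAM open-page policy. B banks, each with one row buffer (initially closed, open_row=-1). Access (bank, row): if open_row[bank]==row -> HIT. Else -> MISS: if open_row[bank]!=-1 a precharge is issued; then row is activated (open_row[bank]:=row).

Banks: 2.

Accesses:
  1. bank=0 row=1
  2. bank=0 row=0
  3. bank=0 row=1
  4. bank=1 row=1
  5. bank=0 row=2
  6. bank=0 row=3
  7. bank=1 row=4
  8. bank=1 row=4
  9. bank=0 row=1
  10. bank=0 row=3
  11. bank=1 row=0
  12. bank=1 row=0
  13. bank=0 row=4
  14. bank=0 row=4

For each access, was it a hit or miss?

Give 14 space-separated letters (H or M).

Acc 1: bank0 row1 -> MISS (open row1); precharges=0
Acc 2: bank0 row0 -> MISS (open row0); precharges=1
Acc 3: bank0 row1 -> MISS (open row1); precharges=2
Acc 4: bank1 row1 -> MISS (open row1); precharges=2
Acc 5: bank0 row2 -> MISS (open row2); precharges=3
Acc 6: bank0 row3 -> MISS (open row3); precharges=4
Acc 7: bank1 row4 -> MISS (open row4); precharges=5
Acc 8: bank1 row4 -> HIT
Acc 9: bank0 row1 -> MISS (open row1); precharges=6
Acc 10: bank0 row3 -> MISS (open row3); precharges=7
Acc 11: bank1 row0 -> MISS (open row0); precharges=8
Acc 12: bank1 row0 -> HIT
Acc 13: bank0 row4 -> MISS (open row4); precharges=9
Acc 14: bank0 row4 -> HIT

Answer: M M M M M M M H M M M H M H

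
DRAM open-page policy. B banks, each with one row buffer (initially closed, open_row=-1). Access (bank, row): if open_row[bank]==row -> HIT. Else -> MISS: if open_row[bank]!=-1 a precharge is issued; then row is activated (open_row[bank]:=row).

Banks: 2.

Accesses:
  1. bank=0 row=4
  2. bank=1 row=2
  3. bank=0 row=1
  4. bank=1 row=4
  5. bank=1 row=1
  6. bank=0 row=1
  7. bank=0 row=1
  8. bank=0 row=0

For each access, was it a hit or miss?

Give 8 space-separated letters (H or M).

Answer: M M M M M H H M

Derivation:
Acc 1: bank0 row4 -> MISS (open row4); precharges=0
Acc 2: bank1 row2 -> MISS (open row2); precharges=0
Acc 3: bank0 row1 -> MISS (open row1); precharges=1
Acc 4: bank1 row4 -> MISS (open row4); precharges=2
Acc 5: bank1 row1 -> MISS (open row1); precharges=3
Acc 6: bank0 row1 -> HIT
Acc 7: bank0 row1 -> HIT
Acc 8: bank0 row0 -> MISS (open row0); precharges=4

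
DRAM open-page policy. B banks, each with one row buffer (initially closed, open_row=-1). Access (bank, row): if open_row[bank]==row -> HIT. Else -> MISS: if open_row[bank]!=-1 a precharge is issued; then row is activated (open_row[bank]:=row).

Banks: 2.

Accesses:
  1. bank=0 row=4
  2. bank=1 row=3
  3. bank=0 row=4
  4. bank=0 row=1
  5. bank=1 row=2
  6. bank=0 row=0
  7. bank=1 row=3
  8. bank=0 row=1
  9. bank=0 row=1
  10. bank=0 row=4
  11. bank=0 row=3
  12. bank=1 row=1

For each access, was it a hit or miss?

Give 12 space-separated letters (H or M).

Acc 1: bank0 row4 -> MISS (open row4); precharges=0
Acc 2: bank1 row3 -> MISS (open row3); precharges=0
Acc 3: bank0 row4 -> HIT
Acc 4: bank0 row1 -> MISS (open row1); precharges=1
Acc 5: bank1 row2 -> MISS (open row2); precharges=2
Acc 6: bank0 row0 -> MISS (open row0); precharges=3
Acc 7: bank1 row3 -> MISS (open row3); precharges=4
Acc 8: bank0 row1 -> MISS (open row1); precharges=5
Acc 9: bank0 row1 -> HIT
Acc 10: bank0 row4 -> MISS (open row4); precharges=6
Acc 11: bank0 row3 -> MISS (open row3); precharges=7
Acc 12: bank1 row1 -> MISS (open row1); precharges=8

Answer: M M H M M M M M H M M M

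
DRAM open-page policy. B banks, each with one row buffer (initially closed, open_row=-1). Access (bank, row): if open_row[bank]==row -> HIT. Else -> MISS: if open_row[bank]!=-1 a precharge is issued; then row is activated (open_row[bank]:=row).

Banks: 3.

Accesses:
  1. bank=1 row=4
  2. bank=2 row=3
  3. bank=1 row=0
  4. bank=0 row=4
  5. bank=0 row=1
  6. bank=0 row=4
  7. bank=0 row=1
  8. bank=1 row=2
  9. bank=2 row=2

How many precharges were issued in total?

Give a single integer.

Answer: 6

Derivation:
Acc 1: bank1 row4 -> MISS (open row4); precharges=0
Acc 2: bank2 row3 -> MISS (open row3); precharges=0
Acc 3: bank1 row0 -> MISS (open row0); precharges=1
Acc 4: bank0 row4 -> MISS (open row4); precharges=1
Acc 5: bank0 row1 -> MISS (open row1); precharges=2
Acc 6: bank0 row4 -> MISS (open row4); precharges=3
Acc 7: bank0 row1 -> MISS (open row1); precharges=4
Acc 8: bank1 row2 -> MISS (open row2); precharges=5
Acc 9: bank2 row2 -> MISS (open row2); precharges=6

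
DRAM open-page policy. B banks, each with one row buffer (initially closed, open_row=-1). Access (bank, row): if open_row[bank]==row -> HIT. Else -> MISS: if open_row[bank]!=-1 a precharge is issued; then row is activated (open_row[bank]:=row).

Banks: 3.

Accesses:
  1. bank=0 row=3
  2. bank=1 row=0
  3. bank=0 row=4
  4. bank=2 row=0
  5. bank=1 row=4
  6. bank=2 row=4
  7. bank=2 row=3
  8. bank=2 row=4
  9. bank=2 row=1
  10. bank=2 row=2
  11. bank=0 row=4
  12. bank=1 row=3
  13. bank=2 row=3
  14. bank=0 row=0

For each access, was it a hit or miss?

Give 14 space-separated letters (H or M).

Acc 1: bank0 row3 -> MISS (open row3); precharges=0
Acc 2: bank1 row0 -> MISS (open row0); precharges=0
Acc 3: bank0 row4 -> MISS (open row4); precharges=1
Acc 4: bank2 row0 -> MISS (open row0); precharges=1
Acc 5: bank1 row4 -> MISS (open row4); precharges=2
Acc 6: bank2 row4 -> MISS (open row4); precharges=3
Acc 7: bank2 row3 -> MISS (open row3); precharges=4
Acc 8: bank2 row4 -> MISS (open row4); precharges=5
Acc 9: bank2 row1 -> MISS (open row1); precharges=6
Acc 10: bank2 row2 -> MISS (open row2); precharges=7
Acc 11: bank0 row4 -> HIT
Acc 12: bank1 row3 -> MISS (open row3); precharges=8
Acc 13: bank2 row3 -> MISS (open row3); precharges=9
Acc 14: bank0 row0 -> MISS (open row0); precharges=10

Answer: M M M M M M M M M M H M M M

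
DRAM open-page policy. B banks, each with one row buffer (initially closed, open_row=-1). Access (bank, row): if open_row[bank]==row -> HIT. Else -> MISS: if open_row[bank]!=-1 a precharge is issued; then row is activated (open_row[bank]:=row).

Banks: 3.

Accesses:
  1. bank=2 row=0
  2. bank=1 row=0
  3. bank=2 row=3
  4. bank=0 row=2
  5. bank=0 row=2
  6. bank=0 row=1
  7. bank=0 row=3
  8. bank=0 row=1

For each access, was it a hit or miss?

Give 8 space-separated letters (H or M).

Acc 1: bank2 row0 -> MISS (open row0); precharges=0
Acc 2: bank1 row0 -> MISS (open row0); precharges=0
Acc 3: bank2 row3 -> MISS (open row3); precharges=1
Acc 4: bank0 row2 -> MISS (open row2); precharges=1
Acc 5: bank0 row2 -> HIT
Acc 6: bank0 row1 -> MISS (open row1); precharges=2
Acc 7: bank0 row3 -> MISS (open row3); precharges=3
Acc 8: bank0 row1 -> MISS (open row1); precharges=4

Answer: M M M M H M M M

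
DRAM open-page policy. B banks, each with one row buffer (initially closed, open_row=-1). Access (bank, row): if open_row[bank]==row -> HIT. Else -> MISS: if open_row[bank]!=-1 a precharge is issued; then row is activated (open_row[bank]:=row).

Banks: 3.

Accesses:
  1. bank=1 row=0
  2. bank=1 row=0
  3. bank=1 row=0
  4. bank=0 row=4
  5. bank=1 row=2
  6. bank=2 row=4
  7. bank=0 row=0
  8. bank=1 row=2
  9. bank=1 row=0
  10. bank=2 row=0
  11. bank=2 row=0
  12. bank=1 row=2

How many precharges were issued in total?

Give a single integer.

Acc 1: bank1 row0 -> MISS (open row0); precharges=0
Acc 2: bank1 row0 -> HIT
Acc 3: bank1 row0 -> HIT
Acc 4: bank0 row4 -> MISS (open row4); precharges=0
Acc 5: bank1 row2 -> MISS (open row2); precharges=1
Acc 6: bank2 row4 -> MISS (open row4); precharges=1
Acc 7: bank0 row0 -> MISS (open row0); precharges=2
Acc 8: bank1 row2 -> HIT
Acc 9: bank1 row0 -> MISS (open row0); precharges=3
Acc 10: bank2 row0 -> MISS (open row0); precharges=4
Acc 11: bank2 row0 -> HIT
Acc 12: bank1 row2 -> MISS (open row2); precharges=5

Answer: 5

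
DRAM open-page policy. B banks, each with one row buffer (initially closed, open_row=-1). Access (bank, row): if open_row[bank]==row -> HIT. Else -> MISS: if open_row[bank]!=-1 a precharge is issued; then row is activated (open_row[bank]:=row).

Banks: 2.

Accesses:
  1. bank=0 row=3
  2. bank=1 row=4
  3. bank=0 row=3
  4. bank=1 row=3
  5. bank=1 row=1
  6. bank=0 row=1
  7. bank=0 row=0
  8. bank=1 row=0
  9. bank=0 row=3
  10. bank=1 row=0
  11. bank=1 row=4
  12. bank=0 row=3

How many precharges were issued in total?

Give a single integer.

Acc 1: bank0 row3 -> MISS (open row3); precharges=0
Acc 2: bank1 row4 -> MISS (open row4); precharges=0
Acc 3: bank0 row3 -> HIT
Acc 4: bank1 row3 -> MISS (open row3); precharges=1
Acc 5: bank1 row1 -> MISS (open row1); precharges=2
Acc 6: bank0 row1 -> MISS (open row1); precharges=3
Acc 7: bank0 row0 -> MISS (open row0); precharges=4
Acc 8: bank1 row0 -> MISS (open row0); precharges=5
Acc 9: bank0 row3 -> MISS (open row3); precharges=6
Acc 10: bank1 row0 -> HIT
Acc 11: bank1 row4 -> MISS (open row4); precharges=7
Acc 12: bank0 row3 -> HIT

Answer: 7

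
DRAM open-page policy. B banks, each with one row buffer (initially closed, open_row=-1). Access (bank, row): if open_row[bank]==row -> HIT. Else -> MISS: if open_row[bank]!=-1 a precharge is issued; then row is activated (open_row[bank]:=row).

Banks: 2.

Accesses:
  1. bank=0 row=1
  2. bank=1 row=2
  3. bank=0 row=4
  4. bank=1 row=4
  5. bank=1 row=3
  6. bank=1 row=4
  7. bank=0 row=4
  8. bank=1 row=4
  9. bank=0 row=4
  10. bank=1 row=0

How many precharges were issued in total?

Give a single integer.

Acc 1: bank0 row1 -> MISS (open row1); precharges=0
Acc 2: bank1 row2 -> MISS (open row2); precharges=0
Acc 3: bank0 row4 -> MISS (open row4); precharges=1
Acc 4: bank1 row4 -> MISS (open row4); precharges=2
Acc 5: bank1 row3 -> MISS (open row3); precharges=3
Acc 6: bank1 row4 -> MISS (open row4); precharges=4
Acc 7: bank0 row4 -> HIT
Acc 8: bank1 row4 -> HIT
Acc 9: bank0 row4 -> HIT
Acc 10: bank1 row0 -> MISS (open row0); precharges=5

Answer: 5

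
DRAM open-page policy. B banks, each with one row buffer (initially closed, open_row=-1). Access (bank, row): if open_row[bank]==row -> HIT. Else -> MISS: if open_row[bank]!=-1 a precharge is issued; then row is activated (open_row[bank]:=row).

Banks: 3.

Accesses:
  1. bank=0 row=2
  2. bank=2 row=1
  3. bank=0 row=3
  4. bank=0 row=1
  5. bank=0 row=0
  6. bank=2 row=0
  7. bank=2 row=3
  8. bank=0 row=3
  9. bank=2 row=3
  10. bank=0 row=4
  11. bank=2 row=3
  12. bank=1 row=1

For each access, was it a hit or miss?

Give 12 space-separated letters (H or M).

Acc 1: bank0 row2 -> MISS (open row2); precharges=0
Acc 2: bank2 row1 -> MISS (open row1); precharges=0
Acc 3: bank0 row3 -> MISS (open row3); precharges=1
Acc 4: bank0 row1 -> MISS (open row1); precharges=2
Acc 5: bank0 row0 -> MISS (open row0); precharges=3
Acc 6: bank2 row0 -> MISS (open row0); precharges=4
Acc 7: bank2 row3 -> MISS (open row3); precharges=5
Acc 8: bank0 row3 -> MISS (open row3); precharges=6
Acc 9: bank2 row3 -> HIT
Acc 10: bank0 row4 -> MISS (open row4); precharges=7
Acc 11: bank2 row3 -> HIT
Acc 12: bank1 row1 -> MISS (open row1); precharges=7

Answer: M M M M M M M M H M H M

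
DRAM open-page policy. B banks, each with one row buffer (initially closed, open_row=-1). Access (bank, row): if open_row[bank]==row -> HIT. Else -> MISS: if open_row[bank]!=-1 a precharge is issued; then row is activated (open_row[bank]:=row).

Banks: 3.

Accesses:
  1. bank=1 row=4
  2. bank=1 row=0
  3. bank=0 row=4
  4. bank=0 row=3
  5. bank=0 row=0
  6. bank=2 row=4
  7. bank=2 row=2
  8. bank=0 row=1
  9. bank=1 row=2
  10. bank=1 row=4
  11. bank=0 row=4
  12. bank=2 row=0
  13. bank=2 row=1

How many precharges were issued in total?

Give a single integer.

Acc 1: bank1 row4 -> MISS (open row4); precharges=0
Acc 2: bank1 row0 -> MISS (open row0); precharges=1
Acc 3: bank0 row4 -> MISS (open row4); precharges=1
Acc 4: bank0 row3 -> MISS (open row3); precharges=2
Acc 5: bank0 row0 -> MISS (open row0); precharges=3
Acc 6: bank2 row4 -> MISS (open row4); precharges=3
Acc 7: bank2 row2 -> MISS (open row2); precharges=4
Acc 8: bank0 row1 -> MISS (open row1); precharges=5
Acc 9: bank1 row2 -> MISS (open row2); precharges=6
Acc 10: bank1 row4 -> MISS (open row4); precharges=7
Acc 11: bank0 row4 -> MISS (open row4); precharges=8
Acc 12: bank2 row0 -> MISS (open row0); precharges=9
Acc 13: bank2 row1 -> MISS (open row1); precharges=10

Answer: 10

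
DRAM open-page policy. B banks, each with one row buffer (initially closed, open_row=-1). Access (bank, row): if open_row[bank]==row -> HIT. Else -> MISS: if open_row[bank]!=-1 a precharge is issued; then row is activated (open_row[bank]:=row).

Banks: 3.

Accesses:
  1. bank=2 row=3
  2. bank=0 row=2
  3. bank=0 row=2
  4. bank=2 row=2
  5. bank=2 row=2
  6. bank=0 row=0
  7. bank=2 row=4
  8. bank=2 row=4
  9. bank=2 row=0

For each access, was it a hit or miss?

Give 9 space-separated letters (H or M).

Acc 1: bank2 row3 -> MISS (open row3); precharges=0
Acc 2: bank0 row2 -> MISS (open row2); precharges=0
Acc 3: bank0 row2 -> HIT
Acc 4: bank2 row2 -> MISS (open row2); precharges=1
Acc 5: bank2 row2 -> HIT
Acc 6: bank0 row0 -> MISS (open row0); precharges=2
Acc 7: bank2 row4 -> MISS (open row4); precharges=3
Acc 8: bank2 row4 -> HIT
Acc 9: bank2 row0 -> MISS (open row0); precharges=4

Answer: M M H M H M M H M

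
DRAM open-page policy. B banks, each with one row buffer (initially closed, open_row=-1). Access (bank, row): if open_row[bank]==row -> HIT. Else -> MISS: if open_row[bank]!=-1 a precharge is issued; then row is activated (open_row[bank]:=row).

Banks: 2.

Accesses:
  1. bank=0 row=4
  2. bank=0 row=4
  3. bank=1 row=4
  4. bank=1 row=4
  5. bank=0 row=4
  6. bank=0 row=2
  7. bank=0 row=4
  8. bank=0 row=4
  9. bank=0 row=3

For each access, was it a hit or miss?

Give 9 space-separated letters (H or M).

Acc 1: bank0 row4 -> MISS (open row4); precharges=0
Acc 2: bank0 row4 -> HIT
Acc 3: bank1 row4 -> MISS (open row4); precharges=0
Acc 4: bank1 row4 -> HIT
Acc 5: bank0 row4 -> HIT
Acc 6: bank0 row2 -> MISS (open row2); precharges=1
Acc 7: bank0 row4 -> MISS (open row4); precharges=2
Acc 8: bank0 row4 -> HIT
Acc 9: bank0 row3 -> MISS (open row3); precharges=3

Answer: M H M H H M M H M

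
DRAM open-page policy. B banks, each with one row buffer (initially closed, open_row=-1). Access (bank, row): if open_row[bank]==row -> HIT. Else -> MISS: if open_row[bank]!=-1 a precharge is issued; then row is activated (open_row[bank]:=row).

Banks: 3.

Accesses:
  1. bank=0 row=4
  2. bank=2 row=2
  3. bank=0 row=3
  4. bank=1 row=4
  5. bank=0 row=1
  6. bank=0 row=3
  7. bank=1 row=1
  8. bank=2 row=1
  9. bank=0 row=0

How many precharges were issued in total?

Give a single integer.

Acc 1: bank0 row4 -> MISS (open row4); precharges=0
Acc 2: bank2 row2 -> MISS (open row2); precharges=0
Acc 3: bank0 row3 -> MISS (open row3); precharges=1
Acc 4: bank1 row4 -> MISS (open row4); precharges=1
Acc 5: bank0 row1 -> MISS (open row1); precharges=2
Acc 6: bank0 row3 -> MISS (open row3); precharges=3
Acc 7: bank1 row1 -> MISS (open row1); precharges=4
Acc 8: bank2 row1 -> MISS (open row1); precharges=5
Acc 9: bank0 row0 -> MISS (open row0); precharges=6

Answer: 6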